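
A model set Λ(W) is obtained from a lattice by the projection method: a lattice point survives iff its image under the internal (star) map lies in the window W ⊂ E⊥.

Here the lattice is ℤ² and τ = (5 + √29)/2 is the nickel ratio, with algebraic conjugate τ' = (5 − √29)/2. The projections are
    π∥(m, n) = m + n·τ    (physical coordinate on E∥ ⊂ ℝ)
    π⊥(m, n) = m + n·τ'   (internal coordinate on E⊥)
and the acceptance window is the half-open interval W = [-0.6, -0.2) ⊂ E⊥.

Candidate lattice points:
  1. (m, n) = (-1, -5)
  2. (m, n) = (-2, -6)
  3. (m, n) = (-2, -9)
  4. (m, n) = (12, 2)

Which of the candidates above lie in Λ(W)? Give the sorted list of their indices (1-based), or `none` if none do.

τ' = (5−√29)/2 ≈ -0.19258.
candidate 1: (m,n)=(-1,-5) → π∥ = -1-5·τ ≈ -26.96291, π⊥ = -1-5·τ' ≈ -0.03709 ∉ [-0.6, -0.2) ⇒ out
candidate 2: (m,n)=(-2,-6) → π∥ = -2-6·τ ≈ -33.15549, π⊥ = -2-6·τ' ≈ -0.84451 ∉ [-0.6, -0.2) ⇒ out
candidate 3: (m,n)=(-2,-9) → π∥ = -2-9·τ ≈ -48.73324, π⊥ = -2-9·τ' ≈ -0.26676 ∈ [-0.6, -0.2) ⇒ IN Λ
candidate 4: (m,n)=(12,2) → π∥ = 12+2·τ ≈ 22.38516, π⊥ = 12+2·τ' ≈ 11.61484 ∉ [-0.6, -0.2) ⇒ out

3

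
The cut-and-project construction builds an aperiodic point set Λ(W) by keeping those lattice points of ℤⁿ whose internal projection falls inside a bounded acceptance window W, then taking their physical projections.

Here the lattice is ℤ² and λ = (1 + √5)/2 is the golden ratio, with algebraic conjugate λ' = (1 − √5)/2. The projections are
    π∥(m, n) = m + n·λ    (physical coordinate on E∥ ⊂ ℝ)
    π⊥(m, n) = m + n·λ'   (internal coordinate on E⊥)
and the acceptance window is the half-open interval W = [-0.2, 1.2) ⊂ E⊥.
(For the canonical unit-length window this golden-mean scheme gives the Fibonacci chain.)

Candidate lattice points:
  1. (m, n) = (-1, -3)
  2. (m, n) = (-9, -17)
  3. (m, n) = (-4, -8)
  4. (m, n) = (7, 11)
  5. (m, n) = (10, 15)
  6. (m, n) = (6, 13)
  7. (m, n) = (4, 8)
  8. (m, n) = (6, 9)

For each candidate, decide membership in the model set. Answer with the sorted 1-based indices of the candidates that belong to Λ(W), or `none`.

1, 3, 4, 5, 8

Numerically λ ≈ 1.6180 and λ' = −1/λ ≈ -0.6180.
#1 (-1,-3): internal coord -1 + (-3)·λ' = +0.8541; +0.8541 ∈ [-0.2, 1.2) → IN Λ
#2 (-9,-17): internal coord -9 + (-17)·λ' = +1.5066; +1.5066 ∉ [-0.2, 1.2) → out
#3 (-4,-8): internal coord -4 + (-8)·λ' = +0.9443; +0.9443 ∈ [-0.2, 1.2) → IN Λ
#4 (7,11): internal coord 7 + (11)·λ' = +0.2016; +0.2016 ∈ [-0.2, 1.2) → IN Λ
#5 (10,15): internal coord 10 + (15)·λ' = +0.7295; +0.7295 ∈ [-0.2, 1.2) → IN Λ
#6 (6,13): internal coord 6 + (13)·λ' = -2.0344; -2.0344 ∉ [-0.2, 1.2) → out
#7 (4,8): internal coord 4 + (8)·λ' = -0.9443; -0.9443 ∉ [-0.2, 1.2) → out
#8 (6,9): internal coord 6 + (9)·λ' = +0.4377; +0.4377 ∈ [-0.2, 1.2) → IN Λ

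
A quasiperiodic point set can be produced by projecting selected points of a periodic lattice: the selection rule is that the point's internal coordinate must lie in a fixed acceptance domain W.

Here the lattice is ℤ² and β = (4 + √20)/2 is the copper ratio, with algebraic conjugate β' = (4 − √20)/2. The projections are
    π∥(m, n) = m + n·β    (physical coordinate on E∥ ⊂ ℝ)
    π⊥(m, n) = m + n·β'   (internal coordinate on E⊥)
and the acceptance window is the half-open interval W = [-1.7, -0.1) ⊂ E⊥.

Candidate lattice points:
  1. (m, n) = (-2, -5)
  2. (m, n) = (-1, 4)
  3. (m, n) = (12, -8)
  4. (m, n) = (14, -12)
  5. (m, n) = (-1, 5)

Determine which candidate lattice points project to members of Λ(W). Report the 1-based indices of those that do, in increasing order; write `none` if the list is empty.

1

Numerically β ≈ 4.2361 and β' = −1/β ≈ -0.2361.
[1] lift (-2,-5): star map gives -0.8197; window check -1.7 ≤ -0.8197 < -0.1 is true → IN Λ
[2] lift (-1,4): star map gives -1.9443; window check -1.7 ≤ -1.9443 < -0.1 is false → out
[3] lift (12,-8): star map gives 13.8885; window check -1.7 ≤ 13.8885 < -0.1 is false → out
[4] lift (14,-12): star map gives 16.8328; window check -1.7 ≤ 16.8328 < -0.1 is false → out
[5] lift (-1,5): star map gives -2.1803; window check -1.7 ≤ -2.1803 < -0.1 is false → out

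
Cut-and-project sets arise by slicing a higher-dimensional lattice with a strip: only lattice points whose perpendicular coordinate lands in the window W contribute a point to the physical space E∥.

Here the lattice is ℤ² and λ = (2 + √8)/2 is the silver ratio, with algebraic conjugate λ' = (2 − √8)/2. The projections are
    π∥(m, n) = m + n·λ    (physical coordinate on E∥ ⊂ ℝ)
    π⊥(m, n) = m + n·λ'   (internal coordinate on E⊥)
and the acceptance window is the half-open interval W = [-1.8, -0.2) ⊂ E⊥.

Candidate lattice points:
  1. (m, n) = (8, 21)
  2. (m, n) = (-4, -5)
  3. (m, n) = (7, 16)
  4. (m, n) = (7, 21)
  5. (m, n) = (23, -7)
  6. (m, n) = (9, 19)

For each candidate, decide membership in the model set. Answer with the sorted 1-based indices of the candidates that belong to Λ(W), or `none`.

1, 4

Compute λ' = (2−√8)/2 = -0.4142, so π⊥(m,n) = m -0.4142·n.
candidate 1: (m,n)=(8,21) → π∥ = 8+21·λ ≈ 58.6985, π⊥ = 8+21·λ' ≈ -0.6985 ∈ [-1.8, -0.2) ⇒ IN Λ
candidate 2: (m,n)=(-4,-5) → π∥ = -4-5·λ ≈ -16.0711, π⊥ = -4-5·λ' ≈ -1.9289 ∉ [-1.8, -0.2) ⇒ out
candidate 3: (m,n)=(7,16) → π∥ = 7+16·λ ≈ 45.6274, π⊥ = 7+16·λ' ≈ 0.3726 ∉ [-1.8, -0.2) ⇒ out
candidate 4: (m,n)=(7,21) → π∥ = 7+21·λ ≈ 57.6985, π⊥ = 7+21·λ' ≈ -1.6985 ∈ [-1.8, -0.2) ⇒ IN Λ
candidate 5: (m,n)=(23,-7) → π∥ = 23-7·λ ≈ 6.1005, π⊥ = 23-7·λ' ≈ 25.8995 ∉ [-1.8, -0.2) ⇒ out
candidate 6: (m,n)=(9,19) → π∥ = 9+19·λ ≈ 54.8701, π⊥ = 9+19·λ' ≈ 1.1299 ∉ [-1.8, -0.2) ⇒ out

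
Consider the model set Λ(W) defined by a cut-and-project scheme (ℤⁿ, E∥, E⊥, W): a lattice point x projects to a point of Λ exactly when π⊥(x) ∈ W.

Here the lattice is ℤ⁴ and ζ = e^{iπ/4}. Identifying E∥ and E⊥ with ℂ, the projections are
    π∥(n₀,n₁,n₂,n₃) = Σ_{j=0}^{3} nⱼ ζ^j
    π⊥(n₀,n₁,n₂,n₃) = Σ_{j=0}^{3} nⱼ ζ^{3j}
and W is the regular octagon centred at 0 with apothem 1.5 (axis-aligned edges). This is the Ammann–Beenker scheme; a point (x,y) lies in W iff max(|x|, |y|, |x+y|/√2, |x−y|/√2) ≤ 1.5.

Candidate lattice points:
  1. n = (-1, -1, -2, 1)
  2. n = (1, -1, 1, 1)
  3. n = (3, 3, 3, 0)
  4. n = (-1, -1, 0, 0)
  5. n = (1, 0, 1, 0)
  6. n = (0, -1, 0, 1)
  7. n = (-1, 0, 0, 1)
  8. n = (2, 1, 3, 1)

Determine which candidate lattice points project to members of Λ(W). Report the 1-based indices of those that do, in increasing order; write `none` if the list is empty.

3, 4, 5, 6, 7

With ζ = e^{iπ/4} the internal vectors are ζ^0,ζ^3,ζ^6,ζ^9.
#1 (-1, -1, -2, 1): internal (0.414214, 2.000000); octagon support 2.000000 vs apothem 1.5 → ∉ W
#2 (1, -1, 1, 1): internal (2.414214, -1.000000); octagon support 2.414214 vs apothem 1.5 → ∉ W
#3 (3, 3, 3, 0): internal (0.878680, -0.878680); octagon support 1.242641 vs apothem 1.5 → ∈ W
#4 (-1, -1, 0, 0): internal (-0.292893, -0.707107); octagon support 0.707107 vs apothem 1.5 → ∈ W
#5 (1, 0, 1, 0): internal (1.000000, -1.000000); octagon support 1.414214 vs apothem 1.5 → ∈ W
#6 (0, -1, 0, 1): internal (1.414214, 0.000000); octagon support 1.414214 vs apothem 1.5 → ∈ W
#7 (-1, 0, 0, 1): internal (-0.292893, 0.707107); octagon support 0.707107 vs apothem 1.5 → ∈ W
#8 (2, 1, 3, 1): internal (2.000000, -1.585786); octagon support 2.535534 vs apothem 1.5 → ∉ W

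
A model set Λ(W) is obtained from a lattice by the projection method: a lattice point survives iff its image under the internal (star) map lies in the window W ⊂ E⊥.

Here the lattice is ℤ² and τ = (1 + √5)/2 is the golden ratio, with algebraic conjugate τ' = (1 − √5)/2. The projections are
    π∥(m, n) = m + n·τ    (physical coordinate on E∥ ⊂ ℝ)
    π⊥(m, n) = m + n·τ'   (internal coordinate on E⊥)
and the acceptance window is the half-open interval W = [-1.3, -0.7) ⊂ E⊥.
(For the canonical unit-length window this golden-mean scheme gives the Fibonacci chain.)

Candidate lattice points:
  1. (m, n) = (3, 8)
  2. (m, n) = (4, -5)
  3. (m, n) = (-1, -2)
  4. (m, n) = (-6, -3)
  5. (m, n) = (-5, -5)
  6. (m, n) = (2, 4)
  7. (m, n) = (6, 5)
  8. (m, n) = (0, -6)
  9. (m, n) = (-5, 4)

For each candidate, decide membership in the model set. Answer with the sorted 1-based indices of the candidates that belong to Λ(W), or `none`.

τ' = (1−√5)/2 ≈ -0.618034.
[1] lift (3,8): star map gives -1.944272; window check -1.3 ≤ -1.944272 < -0.7 is false → out
[2] lift (4,-5): star map gives 7.090170; window check -1.3 ≤ 7.090170 < -0.7 is false → out
[3] lift (-1,-2): star map gives 0.236068; window check -1.3 ≤ 0.236068 < -0.7 is false → out
[4] lift (-6,-3): star map gives -4.145898; window check -1.3 ≤ -4.145898 < -0.7 is false → out
[5] lift (-5,-5): star map gives -1.909830; window check -1.3 ≤ -1.909830 < -0.7 is false → out
[6] lift (2,4): star map gives -0.472136; window check -1.3 ≤ -0.472136 < -0.7 is false → out
[7] lift (6,5): star map gives 2.909830; window check -1.3 ≤ 2.909830 < -0.7 is false → out
[8] lift (0,-6): star map gives 3.708204; window check -1.3 ≤ 3.708204 < -0.7 is false → out
[9] lift (-5,4): star map gives -7.472136; window check -1.3 ≤ -7.472136 < -0.7 is false → out

none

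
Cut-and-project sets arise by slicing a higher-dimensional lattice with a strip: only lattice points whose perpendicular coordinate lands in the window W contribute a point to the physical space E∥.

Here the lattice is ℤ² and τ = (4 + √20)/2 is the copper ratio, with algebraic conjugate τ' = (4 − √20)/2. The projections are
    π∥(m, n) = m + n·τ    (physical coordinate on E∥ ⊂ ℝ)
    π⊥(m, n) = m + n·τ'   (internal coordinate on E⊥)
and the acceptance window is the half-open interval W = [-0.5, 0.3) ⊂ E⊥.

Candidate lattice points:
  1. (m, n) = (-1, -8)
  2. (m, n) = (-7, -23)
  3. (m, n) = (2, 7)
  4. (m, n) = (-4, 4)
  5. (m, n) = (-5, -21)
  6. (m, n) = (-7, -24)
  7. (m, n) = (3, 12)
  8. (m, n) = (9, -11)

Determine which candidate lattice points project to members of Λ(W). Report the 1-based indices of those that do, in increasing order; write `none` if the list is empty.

Compute τ' = (4−√20)/2 = -0.236068, so π⊥(m,n) = m -0.236068·n.
#1 (-1,-8): internal coord -1 + (-8)·τ' = +0.888544; +0.888544 ∉ [-0.5, 0.3) → out
#2 (-7,-23): internal coord -7 + (-23)·τ' = -1.570437; -1.570437 ∉ [-0.5, 0.3) → out
#3 (2,7): internal coord 2 + (7)·τ' = +0.347524; +0.347524 ∉ [-0.5, 0.3) → out
#4 (-4,4): internal coord -4 + (4)·τ' = -4.944272; -4.944272 ∉ [-0.5, 0.3) → out
#5 (-5,-21): internal coord -5 + (-21)·τ' = -0.042572; -0.042572 ∈ [-0.5, 0.3) → IN Λ
#6 (-7,-24): internal coord -7 + (-24)·τ' = -1.334369; -1.334369 ∉ [-0.5, 0.3) → out
#7 (3,12): internal coord 3 + (12)·τ' = +0.167184; +0.167184 ∈ [-0.5, 0.3) → IN Λ
#8 (9,-11): internal coord 9 + (-11)·τ' = +11.596748; +11.596748 ∉ [-0.5, 0.3) → out

5, 7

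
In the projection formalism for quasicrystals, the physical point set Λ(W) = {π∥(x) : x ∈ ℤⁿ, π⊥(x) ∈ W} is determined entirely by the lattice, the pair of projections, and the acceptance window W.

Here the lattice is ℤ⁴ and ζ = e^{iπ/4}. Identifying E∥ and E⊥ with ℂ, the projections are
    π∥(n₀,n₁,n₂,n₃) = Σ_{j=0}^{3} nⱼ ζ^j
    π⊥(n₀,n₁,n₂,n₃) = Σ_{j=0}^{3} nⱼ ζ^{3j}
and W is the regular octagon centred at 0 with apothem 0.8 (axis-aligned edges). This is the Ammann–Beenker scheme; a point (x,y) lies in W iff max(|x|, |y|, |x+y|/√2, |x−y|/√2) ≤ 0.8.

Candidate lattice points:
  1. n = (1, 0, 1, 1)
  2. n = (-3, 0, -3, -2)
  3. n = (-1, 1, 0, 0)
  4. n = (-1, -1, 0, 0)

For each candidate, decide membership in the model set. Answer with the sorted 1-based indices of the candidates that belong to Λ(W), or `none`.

Internal map: ζ^{3j} for j=0..3 gives (1,0), (−√2/2,√2/2), (0,−1), (√2/2,√2/2).
candidate 1: n = (1, 0, 1, 1) → π⊥ ≈ (+1.70711, -0.29289); max(|x|,|y|,|x±y|/√2) = 1.70711 > 0.8 ⇒ ∉ W
candidate 2: n = (-3, 0, -3, -2) → π⊥ ≈ (-4.41421, +1.58579); max(|x|,|y|,|x±y|/√2) = 4.41421 > 0.8 ⇒ ∉ W
candidate 3: n = (-1, 1, 0, 0) → π⊥ ≈ (-1.70711, +0.70711); max(|x|,|y|,|x±y|/√2) = 1.70711 > 0.8 ⇒ ∉ W
candidate 4: n = (-1, -1, 0, 0) → π⊥ ≈ (-0.29289, -0.70711); max(|x|,|y|,|x±y|/√2) = 0.70711 ≤ 0.8 ⇒ ∈ W

4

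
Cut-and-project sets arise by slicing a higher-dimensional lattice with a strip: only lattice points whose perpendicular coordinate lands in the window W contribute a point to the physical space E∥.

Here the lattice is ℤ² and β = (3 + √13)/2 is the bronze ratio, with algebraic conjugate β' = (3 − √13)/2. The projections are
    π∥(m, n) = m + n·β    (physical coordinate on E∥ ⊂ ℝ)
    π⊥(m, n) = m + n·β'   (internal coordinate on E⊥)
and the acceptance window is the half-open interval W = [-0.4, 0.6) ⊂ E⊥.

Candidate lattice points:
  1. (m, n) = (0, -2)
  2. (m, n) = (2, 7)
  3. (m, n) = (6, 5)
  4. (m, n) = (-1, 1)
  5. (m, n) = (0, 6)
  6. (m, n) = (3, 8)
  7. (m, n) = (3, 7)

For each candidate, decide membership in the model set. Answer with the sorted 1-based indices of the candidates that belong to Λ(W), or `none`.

Compute β' = (3−√13)/2 = -0.302776, so π⊥(m,n) = m -0.302776·n.
candidate 1: (m,n)=(0,-2) → π∥ = 0-2·β ≈ -6.605551, π⊥ = 0-2·β' ≈ 0.605551 ∉ [-0.4, 0.6) ⇒ out
candidate 2: (m,n)=(2,7) → π∥ = 2+7·β ≈ 25.119429, π⊥ = 2+7·β' ≈ -0.119429 ∈ [-0.4, 0.6) ⇒ IN Λ
candidate 3: (m,n)=(6,5) → π∥ = 6+5·β ≈ 22.513878, π⊥ = 6+5·β' ≈ 4.486122 ∉ [-0.4, 0.6) ⇒ out
candidate 4: (m,n)=(-1,1) → π∥ = -1+1·β ≈ 2.302776, π⊥ = -1+1·β' ≈ -1.302776 ∉ [-0.4, 0.6) ⇒ out
candidate 5: (m,n)=(0,6) → π∥ = 0+6·β ≈ 19.816654, π⊥ = 0+6·β' ≈ -1.816654 ∉ [-0.4, 0.6) ⇒ out
candidate 6: (m,n)=(3,8) → π∥ = 3+8·β ≈ 29.422205, π⊥ = 3+8·β' ≈ 0.577795 ∈ [-0.4, 0.6) ⇒ IN Λ
candidate 7: (m,n)=(3,7) → π∥ = 3+7·β ≈ 26.119429, π⊥ = 3+7·β' ≈ 0.880571 ∉ [-0.4, 0.6) ⇒ out

2, 6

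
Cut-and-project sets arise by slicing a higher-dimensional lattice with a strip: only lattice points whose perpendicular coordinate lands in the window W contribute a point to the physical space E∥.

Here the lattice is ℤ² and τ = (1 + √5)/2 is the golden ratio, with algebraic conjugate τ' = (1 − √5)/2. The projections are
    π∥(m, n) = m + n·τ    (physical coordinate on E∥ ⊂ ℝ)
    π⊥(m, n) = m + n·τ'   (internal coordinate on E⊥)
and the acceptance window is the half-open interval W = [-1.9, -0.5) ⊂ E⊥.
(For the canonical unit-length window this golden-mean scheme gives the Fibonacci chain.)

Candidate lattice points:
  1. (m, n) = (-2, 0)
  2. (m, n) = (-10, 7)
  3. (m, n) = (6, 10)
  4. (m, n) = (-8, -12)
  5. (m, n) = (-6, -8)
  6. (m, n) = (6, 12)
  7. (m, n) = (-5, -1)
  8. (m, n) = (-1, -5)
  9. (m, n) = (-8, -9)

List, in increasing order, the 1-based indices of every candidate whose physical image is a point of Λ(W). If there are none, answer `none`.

Numerically τ ≈ 1.618034 and τ' = −1/τ ≈ -0.618034.
#1 (-2,0): internal coord -2 + (0)·τ' = -2.000000; -2.000000 ∉ [-1.9, -0.5) → out
#2 (-10,7): internal coord -10 + (7)·τ' = -14.326238; -14.326238 ∉ [-1.9, -0.5) → out
#3 (6,10): internal coord 6 + (10)·τ' = -0.180340; -0.180340 ∉ [-1.9, -0.5) → out
#4 (-8,-12): internal coord -8 + (-12)·τ' = -0.583592; -0.583592 ∈ [-1.9, -0.5) → IN Λ
#5 (-6,-8): internal coord -6 + (-8)·τ' = -1.055728; -1.055728 ∈ [-1.9, -0.5) → IN Λ
#6 (6,12): internal coord 6 + (12)·τ' = -1.416408; -1.416408 ∈ [-1.9, -0.5) → IN Λ
#7 (-5,-1): internal coord -5 + (-1)·τ' = -4.381966; -4.381966 ∉ [-1.9, -0.5) → out
#8 (-1,-5): internal coord -1 + (-5)·τ' = +2.090170; +2.090170 ∉ [-1.9, -0.5) → out
#9 (-8,-9): internal coord -8 + (-9)·τ' = -2.437694; -2.437694 ∉ [-1.9, -0.5) → out

4, 5, 6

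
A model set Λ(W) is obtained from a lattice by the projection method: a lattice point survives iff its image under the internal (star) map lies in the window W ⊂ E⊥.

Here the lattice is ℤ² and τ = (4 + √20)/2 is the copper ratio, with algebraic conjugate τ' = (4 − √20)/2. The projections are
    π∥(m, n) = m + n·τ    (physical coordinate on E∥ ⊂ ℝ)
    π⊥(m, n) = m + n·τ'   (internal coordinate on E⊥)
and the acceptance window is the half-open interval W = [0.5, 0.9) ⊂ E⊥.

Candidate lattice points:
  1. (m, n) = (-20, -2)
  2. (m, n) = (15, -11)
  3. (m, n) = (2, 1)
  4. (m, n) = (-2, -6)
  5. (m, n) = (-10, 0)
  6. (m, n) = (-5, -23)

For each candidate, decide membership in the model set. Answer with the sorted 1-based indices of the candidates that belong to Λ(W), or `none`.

none

τ' = (4−√20)/2 ≈ -0.2361.
[1] lift (-20,-2): star map gives -19.5279; window check 0.5 ≤ -19.5279 < 0.9 is false → out
[2] lift (15,-11): star map gives 17.5967; window check 0.5 ≤ 17.5967 < 0.9 is false → out
[3] lift (2,1): star map gives 1.7639; window check 0.5 ≤ 1.7639 < 0.9 is false → out
[4] lift (-2,-6): star map gives -0.5836; window check 0.5 ≤ -0.5836 < 0.9 is false → out
[5] lift (-10,0): star map gives -10.0000; window check 0.5 ≤ -10.0000 < 0.9 is false → out
[6] lift (-5,-23): star map gives 0.4296; window check 0.5 ≤ 0.4296 < 0.9 is false → out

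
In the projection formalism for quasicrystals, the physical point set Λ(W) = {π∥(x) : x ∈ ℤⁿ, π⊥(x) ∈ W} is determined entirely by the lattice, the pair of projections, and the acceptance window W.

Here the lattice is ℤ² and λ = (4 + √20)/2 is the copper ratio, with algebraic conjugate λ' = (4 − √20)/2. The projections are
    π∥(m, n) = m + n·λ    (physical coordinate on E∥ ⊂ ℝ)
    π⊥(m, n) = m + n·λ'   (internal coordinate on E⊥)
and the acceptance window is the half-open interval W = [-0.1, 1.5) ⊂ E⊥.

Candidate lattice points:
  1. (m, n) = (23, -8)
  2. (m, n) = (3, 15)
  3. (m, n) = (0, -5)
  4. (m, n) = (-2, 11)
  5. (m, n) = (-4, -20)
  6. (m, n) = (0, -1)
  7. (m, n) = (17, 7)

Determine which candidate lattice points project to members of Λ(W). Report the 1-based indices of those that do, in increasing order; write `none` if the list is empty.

3, 5, 6

Compute λ' = (4−√20)/2 = -0.236068, so π⊥(m,n) = m -0.236068·n.
[1] lift (23,-8): star map gives 24.888544; window check -0.1 ≤ 24.888544 < 1.5 is false → out
[2] lift (3,15): star map gives -0.541020; window check -0.1 ≤ -0.541020 < 1.5 is false → out
[3] lift (0,-5): star map gives 1.180340; window check -0.1 ≤ 1.180340 < 1.5 is true → IN Λ
[4] lift (-2,11): star map gives -4.596748; window check -0.1 ≤ -4.596748 < 1.5 is false → out
[5] lift (-4,-20): star map gives 0.721360; window check -0.1 ≤ 0.721360 < 1.5 is true → IN Λ
[6] lift (0,-1): star map gives 0.236068; window check -0.1 ≤ 0.236068 < 1.5 is true → IN Λ
[7] lift (17,7): star map gives 15.347524; window check -0.1 ≤ 15.347524 < 1.5 is false → out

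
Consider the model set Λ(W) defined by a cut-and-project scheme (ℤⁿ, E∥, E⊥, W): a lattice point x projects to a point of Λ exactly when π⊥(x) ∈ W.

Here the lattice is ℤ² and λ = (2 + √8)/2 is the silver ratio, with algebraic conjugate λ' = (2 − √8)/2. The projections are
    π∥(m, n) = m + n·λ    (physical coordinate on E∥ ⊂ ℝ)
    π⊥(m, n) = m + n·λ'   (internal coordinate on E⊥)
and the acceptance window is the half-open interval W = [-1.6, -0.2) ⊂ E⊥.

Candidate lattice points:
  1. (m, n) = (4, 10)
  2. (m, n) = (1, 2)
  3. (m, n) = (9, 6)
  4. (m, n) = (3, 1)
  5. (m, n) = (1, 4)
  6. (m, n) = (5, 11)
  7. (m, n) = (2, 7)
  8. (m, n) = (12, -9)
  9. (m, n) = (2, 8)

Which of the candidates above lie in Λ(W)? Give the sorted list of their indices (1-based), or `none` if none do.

Compute λ' = (2−√8)/2 = -0.41421, so π⊥(m,n) = m -0.41421·n.
#1 (4,10): internal coord 4 + (10)·λ' = -0.14214; -0.14214 ∉ [-1.6, -0.2) → out
#2 (1,2): internal coord 1 + (2)·λ' = +0.17157; +0.17157 ∉ [-1.6, -0.2) → out
#3 (9,6): internal coord 9 + (6)·λ' = +6.51472; +6.51472 ∉ [-1.6, -0.2) → out
#4 (3,1): internal coord 3 + (1)·λ' = +2.58579; +2.58579 ∉ [-1.6, -0.2) → out
#5 (1,4): internal coord 1 + (4)·λ' = -0.65685; -0.65685 ∈ [-1.6, -0.2) → IN Λ
#6 (5,11): internal coord 5 + (11)·λ' = +0.44365; +0.44365 ∉ [-1.6, -0.2) → out
#7 (2,7): internal coord 2 + (7)·λ' = -0.89949; -0.89949 ∈ [-1.6, -0.2) → IN Λ
#8 (12,-9): internal coord 12 + (-9)·λ' = +15.72792; +15.72792 ∉ [-1.6, -0.2) → out
#9 (2,8): internal coord 2 + (8)·λ' = -1.31371; -1.31371 ∈ [-1.6, -0.2) → IN Λ

5, 7, 9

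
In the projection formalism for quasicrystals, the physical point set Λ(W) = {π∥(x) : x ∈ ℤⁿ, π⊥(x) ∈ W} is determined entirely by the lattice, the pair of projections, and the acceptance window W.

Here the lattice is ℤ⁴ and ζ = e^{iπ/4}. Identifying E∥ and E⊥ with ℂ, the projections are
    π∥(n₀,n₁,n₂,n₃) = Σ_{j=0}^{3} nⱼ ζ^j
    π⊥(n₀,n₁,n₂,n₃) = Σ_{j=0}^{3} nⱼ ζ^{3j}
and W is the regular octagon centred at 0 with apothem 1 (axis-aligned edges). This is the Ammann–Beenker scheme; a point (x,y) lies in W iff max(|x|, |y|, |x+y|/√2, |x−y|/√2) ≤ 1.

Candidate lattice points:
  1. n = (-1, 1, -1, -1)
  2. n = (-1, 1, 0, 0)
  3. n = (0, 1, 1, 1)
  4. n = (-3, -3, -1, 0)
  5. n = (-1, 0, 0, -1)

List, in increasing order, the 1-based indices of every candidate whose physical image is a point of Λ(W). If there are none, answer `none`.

3

With ζ = e^{iπ/4} the internal vectors are ζ^0,ζ^3,ζ^6,ζ^9.
#1 (-1, 1, -1, -1): internal (-2.41421, 1.00000); octagon support 2.41421 vs apothem 1 → ∉ W
#2 (-1, 1, 0, 0): internal (-1.70711, 0.70711); octagon support 1.70711 vs apothem 1 → ∉ W
#3 (0, 1, 1, 1): internal (0.00000, 0.41421); octagon support 0.41421 vs apothem 1 → ∈ W
#4 (-3, -3, -1, 0): internal (-0.87868, -1.12132); octagon support 1.41421 vs apothem 1 → ∉ W
#5 (-1, 0, 0, -1): internal (-1.70711, -0.70711); octagon support 1.70711 vs apothem 1 → ∉ W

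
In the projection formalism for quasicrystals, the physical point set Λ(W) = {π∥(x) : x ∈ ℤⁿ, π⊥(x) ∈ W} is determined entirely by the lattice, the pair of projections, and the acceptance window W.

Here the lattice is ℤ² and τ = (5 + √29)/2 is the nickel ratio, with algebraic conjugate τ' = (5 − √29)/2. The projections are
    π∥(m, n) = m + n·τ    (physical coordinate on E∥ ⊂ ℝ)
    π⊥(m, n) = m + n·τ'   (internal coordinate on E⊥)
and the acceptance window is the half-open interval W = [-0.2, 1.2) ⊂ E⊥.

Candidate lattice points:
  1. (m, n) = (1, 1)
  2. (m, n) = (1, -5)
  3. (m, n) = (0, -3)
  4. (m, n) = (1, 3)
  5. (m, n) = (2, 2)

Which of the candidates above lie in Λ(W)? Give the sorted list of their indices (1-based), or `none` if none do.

Numerically τ ≈ 5.1926 and τ' = −1/τ ≈ -0.1926.
[1] lift (1,1): star map gives 0.8074; window check -0.2 ≤ 0.8074 < 1.2 is true → IN Λ
[2] lift (1,-5): star map gives 1.9629; window check -0.2 ≤ 1.9629 < 1.2 is false → out
[3] lift (0,-3): star map gives 0.5777; window check -0.2 ≤ 0.5777 < 1.2 is true → IN Λ
[4] lift (1,3): star map gives 0.4223; window check -0.2 ≤ 0.4223 < 1.2 is true → IN Λ
[5] lift (2,2): star map gives 1.6148; window check -0.2 ≤ 1.6148 < 1.2 is false → out

1, 3, 4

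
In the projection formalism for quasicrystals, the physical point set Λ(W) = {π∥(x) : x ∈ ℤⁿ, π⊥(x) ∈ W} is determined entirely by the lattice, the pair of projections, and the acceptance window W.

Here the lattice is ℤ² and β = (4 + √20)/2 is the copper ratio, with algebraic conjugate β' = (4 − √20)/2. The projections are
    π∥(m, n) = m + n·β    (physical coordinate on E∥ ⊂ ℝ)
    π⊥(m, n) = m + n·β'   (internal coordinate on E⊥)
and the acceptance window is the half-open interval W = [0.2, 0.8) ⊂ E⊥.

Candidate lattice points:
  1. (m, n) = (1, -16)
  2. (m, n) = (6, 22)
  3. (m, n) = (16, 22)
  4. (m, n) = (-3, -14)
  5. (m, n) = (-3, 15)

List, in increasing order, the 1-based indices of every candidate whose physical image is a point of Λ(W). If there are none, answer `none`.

β' = (4−√20)/2 ≈ -0.23607.
#1 (1,-16): internal coord 1 + (-16)·β' = +4.77709; +4.77709 ∉ [0.2, 0.8) → out
#2 (6,22): internal coord 6 + (22)·β' = +0.80650; +0.80650 ∉ [0.2, 0.8) → out
#3 (16,22): internal coord 16 + (22)·β' = +10.80650; +10.80650 ∉ [0.2, 0.8) → out
#4 (-3,-14): internal coord -3 + (-14)·β' = +0.30495; +0.30495 ∈ [0.2, 0.8) → IN Λ
#5 (-3,15): internal coord -3 + (15)·β' = -6.54102; -6.54102 ∉ [0.2, 0.8) → out

4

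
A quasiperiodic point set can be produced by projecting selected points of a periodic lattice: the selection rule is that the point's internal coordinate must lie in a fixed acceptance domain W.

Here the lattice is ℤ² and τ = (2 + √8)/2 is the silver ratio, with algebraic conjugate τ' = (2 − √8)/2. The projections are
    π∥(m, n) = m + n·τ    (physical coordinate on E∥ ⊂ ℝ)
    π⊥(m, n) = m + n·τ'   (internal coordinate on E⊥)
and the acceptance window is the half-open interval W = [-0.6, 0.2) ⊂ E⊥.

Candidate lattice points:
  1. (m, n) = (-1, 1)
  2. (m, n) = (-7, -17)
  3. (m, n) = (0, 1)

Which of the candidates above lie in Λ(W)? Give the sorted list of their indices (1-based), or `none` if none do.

Compute τ' = (2−√8)/2 = -0.41421, so π⊥(m,n) = m -0.41421·n.
candidate 1: (m,n)=(-1,1) → π∥ = -1+1·τ ≈ 1.41421, π⊥ = -1+1·τ' ≈ -1.41421 ∉ [-0.6, 0.2) ⇒ out
candidate 2: (m,n)=(-7,-17) → π∥ = -7-17·τ ≈ -48.04163, π⊥ = -7-17·τ' ≈ 0.04163 ∈ [-0.6, 0.2) ⇒ IN Λ
candidate 3: (m,n)=(0,1) → π∥ = 0+1·τ ≈ 2.41421, π⊥ = 0+1·τ' ≈ -0.41421 ∈ [-0.6, 0.2) ⇒ IN Λ

2, 3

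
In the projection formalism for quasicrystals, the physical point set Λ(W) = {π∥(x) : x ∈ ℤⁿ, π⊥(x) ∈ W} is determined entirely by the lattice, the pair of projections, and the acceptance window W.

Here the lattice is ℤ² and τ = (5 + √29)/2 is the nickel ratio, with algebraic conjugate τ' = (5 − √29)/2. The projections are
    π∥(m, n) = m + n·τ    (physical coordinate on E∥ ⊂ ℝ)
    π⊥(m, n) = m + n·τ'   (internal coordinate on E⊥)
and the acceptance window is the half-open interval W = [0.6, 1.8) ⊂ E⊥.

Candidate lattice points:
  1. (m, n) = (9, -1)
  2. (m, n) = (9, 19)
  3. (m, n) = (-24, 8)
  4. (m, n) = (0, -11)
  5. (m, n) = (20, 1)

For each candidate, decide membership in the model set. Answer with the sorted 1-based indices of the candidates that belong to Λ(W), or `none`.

τ' = (5−√29)/2 ≈ -0.19258.
[1] lift (9,-1): star map gives 9.19258; window check 0.6 ≤ 9.19258 < 1.8 is false → out
[2] lift (9,19): star map gives 5.34093; window check 0.6 ≤ 5.34093 < 1.8 is false → out
[3] lift (-24,8): star map gives -25.54066; window check 0.6 ≤ -25.54066 < 1.8 is false → out
[4] lift (0,-11): star map gives 2.11841; window check 0.6 ≤ 2.11841 < 1.8 is false → out
[5] lift (20,1): star map gives 19.80742; window check 0.6 ≤ 19.80742 < 1.8 is false → out

none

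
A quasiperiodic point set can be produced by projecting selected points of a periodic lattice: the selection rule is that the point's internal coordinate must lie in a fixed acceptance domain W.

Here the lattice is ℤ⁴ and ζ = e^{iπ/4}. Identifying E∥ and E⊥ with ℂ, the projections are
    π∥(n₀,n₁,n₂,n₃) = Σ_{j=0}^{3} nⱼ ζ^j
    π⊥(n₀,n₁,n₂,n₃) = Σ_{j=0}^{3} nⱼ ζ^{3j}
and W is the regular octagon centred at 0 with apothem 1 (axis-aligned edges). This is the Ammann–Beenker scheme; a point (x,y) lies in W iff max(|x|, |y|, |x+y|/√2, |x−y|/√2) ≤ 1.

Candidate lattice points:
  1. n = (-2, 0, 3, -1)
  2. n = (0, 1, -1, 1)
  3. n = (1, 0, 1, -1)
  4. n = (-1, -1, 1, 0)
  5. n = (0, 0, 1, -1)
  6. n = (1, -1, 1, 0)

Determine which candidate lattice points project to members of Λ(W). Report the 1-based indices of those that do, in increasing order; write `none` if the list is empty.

π⊥(n) = n₀ + n₁ζ³ + n₂ζ⁶ + n₃ζ⁹ where ζ = e^{iπ/4}.
#1 (-2, 0, 3, -1): internal (-2.70711, -3.70711); octagon support 4.53553 vs apothem 1 → ∉ W
#2 (0, 1, -1, 1): internal (0.00000, 2.41421); octagon support 2.41421 vs apothem 1 → ∉ W
#3 (1, 0, 1, -1): internal (0.29289, -1.70711); octagon support 1.70711 vs apothem 1 → ∉ W
#4 (-1, -1, 1, 0): internal (-0.29289, -1.70711); octagon support 1.70711 vs apothem 1 → ∉ W
#5 (0, 0, 1, -1): internal (-0.70711, -1.70711); octagon support 1.70711 vs apothem 1 → ∉ W
#6 (1, -1, 1, 0): internal (1.70711, -1.70711); octagon support 2.41421 vs apothem 1 → ∉ W

none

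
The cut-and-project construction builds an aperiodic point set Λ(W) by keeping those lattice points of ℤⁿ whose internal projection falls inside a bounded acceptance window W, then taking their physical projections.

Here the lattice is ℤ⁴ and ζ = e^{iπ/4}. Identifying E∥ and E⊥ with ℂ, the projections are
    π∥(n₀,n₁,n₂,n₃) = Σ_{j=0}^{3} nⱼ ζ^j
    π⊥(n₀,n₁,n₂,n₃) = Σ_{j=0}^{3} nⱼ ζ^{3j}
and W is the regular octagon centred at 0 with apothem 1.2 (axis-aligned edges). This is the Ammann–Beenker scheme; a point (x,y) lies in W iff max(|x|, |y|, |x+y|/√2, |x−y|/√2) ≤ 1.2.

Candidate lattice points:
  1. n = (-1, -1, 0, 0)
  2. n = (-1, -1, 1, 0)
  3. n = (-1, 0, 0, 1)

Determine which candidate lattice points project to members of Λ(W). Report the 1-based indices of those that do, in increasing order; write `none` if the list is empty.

π⊥(n) = n₀ + n₁ζ³ + n₂ζ⁶ + n₃ζ⁹ where ζ = e^{iπ/4}.
#1 (-1, -1, 0, 0): internal (-0.292893, -0.707107); octagon support 0.707107 vs apothem 1.2 → ∈ W
#2 (-1, -1, 1, 0): internal (-0.292893, -1.707107); octagon support 1.707107 vs apothem 1.2 → ∉ W
#3 (-1, 0, 0, 1): internal (-0.292893, 0.707107); octagon support 0.707107 vs apothem 1.2 → ∈ W

1, 3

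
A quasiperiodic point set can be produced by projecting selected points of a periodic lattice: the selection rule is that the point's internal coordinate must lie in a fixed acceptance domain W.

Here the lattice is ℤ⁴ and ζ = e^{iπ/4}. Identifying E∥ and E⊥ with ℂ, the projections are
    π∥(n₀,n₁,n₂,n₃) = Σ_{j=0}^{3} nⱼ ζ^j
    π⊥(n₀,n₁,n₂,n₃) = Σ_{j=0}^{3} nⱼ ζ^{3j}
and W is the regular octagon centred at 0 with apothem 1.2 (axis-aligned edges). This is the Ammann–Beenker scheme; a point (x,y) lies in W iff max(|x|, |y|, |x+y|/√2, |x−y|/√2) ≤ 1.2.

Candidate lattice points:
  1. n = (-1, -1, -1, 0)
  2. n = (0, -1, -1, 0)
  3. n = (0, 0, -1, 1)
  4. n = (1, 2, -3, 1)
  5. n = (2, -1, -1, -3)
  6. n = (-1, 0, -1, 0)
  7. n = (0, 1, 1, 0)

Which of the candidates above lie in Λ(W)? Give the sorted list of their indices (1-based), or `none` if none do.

π⊥(n) = n₀ + n₁ζ³ + n₂ζ⁶ + n₃ζ⁹ where ζ = e^{iπ/4}.
#1 (-1, -1, -1, 0): internal (-0.292893, 0.292893); octagon support 0.414214 vs apothem 1.2 → ∈ W
#2 (0, -1, -1, 0): internal (0.707107, 0.292893); octagon support 0.707107 vs apothem 1.2 → ∈ W
#3 (0, 0, -1, 1): internal (0.707107, 1.707107); octagon support 1.707107 vs apothem 1.2 → ∉ W
#4 (1, 2, -3, 1): internal (0.292893, 5.121320); octagon support 5.121320 vs apothem 1.2 → ∉ W
#5 (2, -1, -1, -3): internal (0.585786, -1.828427); octagon support 1.828427 vs apothem 1.2 → ∉ W
#6 (-1, 0, -1, 0): internal (-1.000000, 1.000000); octagon support 1.414214 vs apothem 1.2 → ∉ W
#7 (0, 1, 1, 0): internal (-0.707107, -0.292893); octagon support 0.707107 vs apothem 1.2 → ∈ W

1, 2, 7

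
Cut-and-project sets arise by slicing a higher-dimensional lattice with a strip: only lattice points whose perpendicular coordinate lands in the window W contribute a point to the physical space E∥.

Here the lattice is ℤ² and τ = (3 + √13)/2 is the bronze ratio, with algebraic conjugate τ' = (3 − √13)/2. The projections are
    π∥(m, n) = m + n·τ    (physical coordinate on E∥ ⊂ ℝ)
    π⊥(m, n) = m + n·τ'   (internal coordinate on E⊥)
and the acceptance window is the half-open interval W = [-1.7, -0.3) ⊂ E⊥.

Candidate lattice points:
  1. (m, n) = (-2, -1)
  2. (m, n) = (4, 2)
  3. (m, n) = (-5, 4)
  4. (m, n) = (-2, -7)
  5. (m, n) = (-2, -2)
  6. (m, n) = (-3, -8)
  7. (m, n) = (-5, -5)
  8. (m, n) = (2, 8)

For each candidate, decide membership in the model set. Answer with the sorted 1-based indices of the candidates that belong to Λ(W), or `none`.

1, 5, 6, 8

Numerically τ ≈ 3.3028 and τ' = −1/τ ≈ -0.3028.
[1] lift (-2,-1): star map gives -1.6972; window check -1.7 ≤ -1.6972 < -0.3 is true → IN Λ
[2] lift (4,2): star map gives 3.3944; window check -1.7 ≤ 3.3944 < -0.3 is false → out
[3] lift (-5,4): star map gives -6.2111; window check -1.7 ≤ -6.2111 < -0.3 is false → out
[4] lift (-2,-7): star map gives 0.1194; window check -1.7 ≤ 0.1194 < -0.3 is false → out
[5] lift (-2,-2): star map gives -1.3944; window check -1.7 ≤ -1.3944 < -0.3 is true → IN Λ
[6] lift (-3,-8): star map gives -0.5778; window check -1.7 ≤ -0.5778 < -0.3 is true → IN Λ
[7] lift (-5,-5): star map gives -3.4861; window check -1.7 ≤ -3.4861 < -0.3 is false → out
[8] lift (2,8): star map gives -0.4222; window check -1.7 ≤ -0.4222 < -0.3 is true → IN Λ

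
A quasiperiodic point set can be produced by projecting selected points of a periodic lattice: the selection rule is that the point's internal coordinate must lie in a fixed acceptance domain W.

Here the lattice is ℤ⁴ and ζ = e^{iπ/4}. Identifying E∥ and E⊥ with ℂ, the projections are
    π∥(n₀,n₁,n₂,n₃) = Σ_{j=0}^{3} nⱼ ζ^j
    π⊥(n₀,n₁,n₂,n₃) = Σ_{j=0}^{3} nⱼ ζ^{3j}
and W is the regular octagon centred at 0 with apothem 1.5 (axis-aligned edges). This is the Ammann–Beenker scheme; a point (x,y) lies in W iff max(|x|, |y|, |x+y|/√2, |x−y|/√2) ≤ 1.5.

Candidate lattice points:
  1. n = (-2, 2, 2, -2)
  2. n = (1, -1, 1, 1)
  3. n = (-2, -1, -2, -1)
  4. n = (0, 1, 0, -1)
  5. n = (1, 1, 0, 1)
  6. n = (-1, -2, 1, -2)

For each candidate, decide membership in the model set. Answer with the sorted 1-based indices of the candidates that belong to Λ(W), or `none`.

π⊥(n) = n₀ + n₁ζ³ + n₂ζ⁶ + n₃ζ⁹ where ζ = e^{iπ/4}.
candidate 1: n = (-2, 2, 2, -2) → π⊥ ≈ (-4.82843, -2.00000); max(|x|,|y|,|x±y|/√2) = 4.82843 > 1.5 ⇒ ∉ W
candidate 2: n = (1, -1, 1, 1) → π⊥ ≈ (+2.41421, -1.00000); max(|x|,|y|,|x±y|/√2) = 2.41421 > 1.5 ⇒ ∉ W
candidate 3: n = (-2, -1, -2, -1) → π⊥ ≈ (-2.00000, +0.58579); max(|x|,|y|,|x±y|/√2) = 2.00000 > 1.5 ⇒ ∉ W
candidate 4: n = (0, 1, 0, -1) → π⊥ ≈ (-1.41421, +0.00000); max(|x|,|y|,|x±y|/√2) = 1.41421 ≤ 1.5 ⇒ ∈ W
candidate 5: n = (1, 1, 0, 1) → π⊥ ≈ (+1.00000, +1.41421); max(|x|,|y|,|x±y|/√2) = 1.70711 > 1.5 ⇒ ∉ W
candidate 6: n = (-1, -2, 1, -2) → π⊥ ≈ (-1.00000, -3.82843); max(|x|,|y|,|x±y|/√2) = 3.82843 > 1.5 ⇒ ∉ W

4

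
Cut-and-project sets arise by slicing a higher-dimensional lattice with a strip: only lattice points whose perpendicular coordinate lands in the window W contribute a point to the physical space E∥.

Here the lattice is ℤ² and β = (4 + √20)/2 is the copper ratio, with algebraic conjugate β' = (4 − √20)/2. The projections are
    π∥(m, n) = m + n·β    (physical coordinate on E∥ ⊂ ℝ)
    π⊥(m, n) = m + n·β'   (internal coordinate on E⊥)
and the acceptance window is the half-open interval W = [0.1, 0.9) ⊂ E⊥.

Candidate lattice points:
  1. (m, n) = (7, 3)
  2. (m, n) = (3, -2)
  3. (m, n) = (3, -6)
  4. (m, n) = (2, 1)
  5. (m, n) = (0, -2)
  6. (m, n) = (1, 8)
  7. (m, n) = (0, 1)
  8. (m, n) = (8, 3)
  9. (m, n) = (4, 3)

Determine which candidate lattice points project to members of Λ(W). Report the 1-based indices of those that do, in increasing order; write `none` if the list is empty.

5

Compute β' = (4−√20)/2 = -0.236068, so π⊥(m,n) = m -0.236068·n.
[1] lift (7,3): star map gives 6.291796; window check 0.1 ≤ 6.291796 < 0.9 is false → out
[2] lift (3,-2): star map gives 3.472136; window check 0.1 ≤ 3.472136 < 0.9 is false → out
[3] lift (3,-6): star map gives 4.416408; window check 0.1 ≤ 4.416408 < 0.9 is false → out
[4] lift (2,1): star map gives 1.763932; window check 0.1 ≤ 1.763932 < 0.9 is false → out
[5] lift (0,-2): star map gives 0.472136; window check 0.1 ≤ 0.472136 < 0.9 is true → IN Λ
[6] lift (1,8): star map gives -0.888544; window check 0.1 ≤ -0.888544 < 0.9 is false → out
[7] lift (0,1): star map gives -0.236068; window check 0.1 ≤ -0.236068 < 0.9 is false → out
[8] lift (8,3): star map gives 7.291796; window check 0.1 ≤ 7.291796 < 0.9 is false → out
[9] lift (4,3): star map gives 3.291796; window check 0.1 ≤ 3.291796 < 0.9 is false → out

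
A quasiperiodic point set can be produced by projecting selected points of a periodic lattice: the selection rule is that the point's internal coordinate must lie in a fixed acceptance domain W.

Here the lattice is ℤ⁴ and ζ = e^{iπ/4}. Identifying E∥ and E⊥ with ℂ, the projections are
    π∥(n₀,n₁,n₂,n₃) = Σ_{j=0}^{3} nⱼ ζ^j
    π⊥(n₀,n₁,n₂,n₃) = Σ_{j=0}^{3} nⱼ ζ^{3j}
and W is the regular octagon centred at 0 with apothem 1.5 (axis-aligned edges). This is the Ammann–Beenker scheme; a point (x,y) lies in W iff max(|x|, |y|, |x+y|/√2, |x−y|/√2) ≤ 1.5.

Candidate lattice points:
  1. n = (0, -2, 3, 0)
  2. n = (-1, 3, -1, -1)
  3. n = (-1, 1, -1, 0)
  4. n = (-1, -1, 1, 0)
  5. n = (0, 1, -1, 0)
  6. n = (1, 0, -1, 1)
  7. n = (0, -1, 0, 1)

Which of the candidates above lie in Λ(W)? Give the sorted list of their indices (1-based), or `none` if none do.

Internal map: ζ^{3j} for j=0..3 gives (1,0), (−√2/2,√2/2), (0,−1), (√2/2,√2/2).
candidate 1: n = (0, -2, 3, 0) → π⊥ ≈ (+1.4142, -4.4142); max(|x|,|y|,|x±y|/√2) = 4.4142 > 1.5 ⇒ ∉ W
candidate 2: n = (-1, 3, -1, -1) → π⊥ ≈ (-3.8284, +2.4142); max(|x|,|y|,|x±y|/√2) = 4.4142 > 1.5 ⇒ ∉ W
candidate 3: n = (-1, 1, -1, 0) → π⊥ ≈ (-1.7071, +1.7071); max(|x|,|y|,|x±y|/√2) = 2.4142 > 1.5 ⇒ ∉ W
candidate 4: n = (-1, -1, 1, 0) → π⊥ ≈ (-0.2929, -1.7071); max(|x|,|y|,|x±y|/√2) = 1.7071 > 1.5 ⇒ ∉ W
candidate 5: n = (0, 1, -1, 0) → π⊥ ≈ (-0.7071, +1.7071); max(|x|,|y|,|x±y|/√2) = 1.7071 > 1.5 ⇒ ∉ W
candidate 6: n = (1, 0, -1, 1) → π⊥ ≈ (+1.7071, +1.7071); max(|x|,|y|,|x±y|/√2) = 2.4142 > 1.5 ⇒ ∉ W
candidate 7: n = (0, -1, 0, 1) → π⊥ ≈ (+1.4142, +0.0000); max(|x|,|y|,|x±y|/√2) = 1.4142 ≤ 1.5 ⇒ ∈ W

7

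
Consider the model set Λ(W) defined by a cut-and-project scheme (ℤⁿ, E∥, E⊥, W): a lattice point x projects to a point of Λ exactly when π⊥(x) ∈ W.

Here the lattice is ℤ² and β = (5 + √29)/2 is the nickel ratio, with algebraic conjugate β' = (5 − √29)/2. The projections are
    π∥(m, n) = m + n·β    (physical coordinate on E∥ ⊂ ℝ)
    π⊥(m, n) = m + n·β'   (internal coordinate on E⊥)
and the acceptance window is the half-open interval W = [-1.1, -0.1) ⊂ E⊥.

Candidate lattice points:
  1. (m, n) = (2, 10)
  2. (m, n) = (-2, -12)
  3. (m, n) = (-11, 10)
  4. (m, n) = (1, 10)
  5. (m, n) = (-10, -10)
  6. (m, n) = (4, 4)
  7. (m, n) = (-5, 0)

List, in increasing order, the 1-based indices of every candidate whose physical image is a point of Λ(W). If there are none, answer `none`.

4

Numerically β ≈ 5.1926 and β' = −1/β ≈ -0.1926.
[1] lift (2,10): star map gives 0.0742; window check -1.1 ≤ 0.0742 < -0.1 is false → out
[2] lift (-2,-12): star map gives 0.3110; window check -1.1 ≤ 0.3110 < -0.1 is false → out
[3] lift (-11,10): star map gives -12.9258; window check -1.1 ≤ -12.9258 < -0.1 is false → out
[4] lift (1,10): star map gives -0.9258; window check -1.1 ≤ -0.9258 < -0.1 is true → IN Λ
[5] lift (-10,-10): star map gives -8.0742; window check -1.1 ≤ -8.0742 < -0.1 is false → out
[6] lift (4,4): star map gives 3.2297; window check -1.1 ≤ 3.2297 < -0.1 is false → out
[7] lift (-5,0): star map gives -5.0000; window check -1.1 ≤ -5.0000 < -0.1 is false → out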